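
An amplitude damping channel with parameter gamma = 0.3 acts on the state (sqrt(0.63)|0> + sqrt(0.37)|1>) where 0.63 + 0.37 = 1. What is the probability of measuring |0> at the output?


For amplitude damping with parameter gamma on state sqrt(a)|0> + sqrt(b)|1>:
alpha^2 = 0.63, beta^2 = 0.37
P(|0>) = alpha^2 + gamma * beta^2
= 0.63 + 0.3 * 0.37
= 0.63 + 0.1110
= 0.7410

0.7410


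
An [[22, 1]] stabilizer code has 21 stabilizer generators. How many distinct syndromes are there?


Each stabilizer generator gives a binary (+1 or -1) measurement outcome.
With 21 independent generators:
Total syndromes = 2^21
= 2097152

2097152


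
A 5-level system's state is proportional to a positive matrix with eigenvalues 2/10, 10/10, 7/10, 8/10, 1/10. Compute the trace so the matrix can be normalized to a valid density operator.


tr(M) = sum of eigenvalues
= 2/10 + 10/10 + 7/10 + 8/10 + 1/10
= 28/10
= 2.8000

2.8000


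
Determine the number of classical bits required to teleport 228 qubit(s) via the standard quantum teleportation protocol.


Quantum teleportation requires 2 classical bits per qubit teleported.
228 qubit(s) -> 2 * 228 = 456 classical bits

456


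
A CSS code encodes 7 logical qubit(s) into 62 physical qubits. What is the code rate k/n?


Code rate R = k/n
= 7/62
= 0.1129

0.1129


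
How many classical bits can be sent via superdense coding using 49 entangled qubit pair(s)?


Superdense coding allows 2 classical bits per shared entangled pair.
49 pair(s) -> 2 * 49 = 98 classical bits

98


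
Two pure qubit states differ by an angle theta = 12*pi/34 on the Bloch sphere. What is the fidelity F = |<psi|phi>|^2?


For states separated by angle theta on Bloch sphere:
F = cos^2(theta/2)
theta = 12*pi/34 = 1.1088
theta/2 = 0.5544
cos(theta/2) = 0.8502
F = 0.7229

0.7229


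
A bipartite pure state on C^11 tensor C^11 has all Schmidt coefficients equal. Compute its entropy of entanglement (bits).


For a maximally entangled state in d x d:
S = log2(d) = log2(11)
= 3.4594

3.4594


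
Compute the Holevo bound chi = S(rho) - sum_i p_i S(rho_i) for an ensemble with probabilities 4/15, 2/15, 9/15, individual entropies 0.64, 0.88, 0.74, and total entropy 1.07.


chi = S(rho) - sum_i p_i * S(rho_i)
Weighted entropy = 4/15 * 0.64 + 2/15 * 0.88 + 9/15 * 0.74
= 0.7320
chi = 1.07 - 0.7320
= 0.3380

0.3380


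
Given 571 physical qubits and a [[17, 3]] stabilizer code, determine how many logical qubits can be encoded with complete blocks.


Each code block uses 17 physical qubits for 3 logical qubit(s).
Number of complete blocks = floor(571 / 17) = 33
Logical qubits = 33 * 3
= 99

99


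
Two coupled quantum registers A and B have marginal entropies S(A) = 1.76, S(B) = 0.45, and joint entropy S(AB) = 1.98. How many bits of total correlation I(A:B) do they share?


I(A:B) = S(A) + S(B) - S(AB)
= 1.76 + 0.45 - 1.98
= 0.2300

0.2300


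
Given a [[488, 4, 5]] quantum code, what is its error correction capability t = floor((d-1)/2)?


Code parameters: [[488, 4, 5]], distance d = 5.
Number of correctable errors = floor((d-1)/2)
= floor((5 - 1)/2)
= floor(4/2)
= 2

2


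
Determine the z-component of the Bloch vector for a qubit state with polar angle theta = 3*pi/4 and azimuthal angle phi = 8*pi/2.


theta = 2.3562, phi = 12.5664
r_z = cos(theta) = -0.7071

-0.7071


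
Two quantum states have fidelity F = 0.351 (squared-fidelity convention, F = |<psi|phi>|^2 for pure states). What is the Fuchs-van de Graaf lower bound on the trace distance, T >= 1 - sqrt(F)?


Fuchs-van de Graaf (squared-fidelity convention): 1 - sqrt(F) <= T <= sqrt(1 - F).
Lower bound: T >= 1 - sqrt(F)
sqrt(F) = sqrt(0.351) = 0.5925
T >= 1 - 0.5925
T >= 0.4075

0.4075


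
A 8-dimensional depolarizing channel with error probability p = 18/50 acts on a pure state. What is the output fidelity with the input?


F = (1-p) + p/d
= (1 - 0.3600) + 0.3600/8
= 0.6400 + 0.0450
= 0.6850

0.6850


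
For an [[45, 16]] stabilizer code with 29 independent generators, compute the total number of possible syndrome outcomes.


Each stabilizer generator gives a binary (+1 or -1) measurement outcome.
With 29 independent generators:
Total syndromes = 2^29
= 536870912

536870912


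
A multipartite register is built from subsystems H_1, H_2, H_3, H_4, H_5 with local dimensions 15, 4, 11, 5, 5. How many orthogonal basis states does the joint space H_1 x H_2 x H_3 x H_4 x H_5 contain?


dim(H_1 x H_2 x H_3 x H_4 x H_5) = 15 * 4 * 11 * 5 * 5
= 60 * 11 * 5 * 5
= 660 * 5 * 5
= 3300 * 5
= 16500

16500


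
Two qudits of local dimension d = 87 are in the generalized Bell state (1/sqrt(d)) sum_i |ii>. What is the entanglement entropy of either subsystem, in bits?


For a maximally entangled state in d x d:
S = log2(d) = log2(87)
= 6.4429

6.4429


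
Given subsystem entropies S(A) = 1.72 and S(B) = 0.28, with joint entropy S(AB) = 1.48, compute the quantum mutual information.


I(A:B) = S(A) + S(B) - S(AB)
= 1.72 + 0.28 - 1.48
= 0.5200

0.5200


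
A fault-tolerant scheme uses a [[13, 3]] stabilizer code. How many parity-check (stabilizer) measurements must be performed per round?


For an [[n,k]] stabilizer code:
Number of stabilizer generators = n - k
= 13 - 3
= 10

10


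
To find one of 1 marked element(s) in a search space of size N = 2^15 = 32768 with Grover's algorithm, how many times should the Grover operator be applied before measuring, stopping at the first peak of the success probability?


After j Grover iterations the success probability is P(j) = sin^2((2j+1)*theta), where sin(theta) = sqrt(k/N).
N = 2^15 = 32768, k = 1
sin(theta) = sqrt(k/N) = 0.005524271728
theta = arcsin(sqrt(k/N)) = 0.005524299826 rad
P(j) reaches its first maximum when (2j+1)*theta is as close as possible to pi/2, i.e. j = round(pi/(4*theta) - 1/2).
pi/(4*theta) - 1/2 = 141.6715
(For comparison, the common estimate pi/4 * sqrt(N/k) = 142.1723; the exact maximiser is used here.)
Optimal iterations = 142

142


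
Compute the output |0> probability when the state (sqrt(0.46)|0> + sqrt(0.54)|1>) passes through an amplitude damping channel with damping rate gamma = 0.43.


For amplitude damping with parameter gamma on state sqrt(a)|0> + sqrt(b)|1>:
alpha^2 = 0.46, beta^2 = 0.54
P(|0>) = alpha^2 + gamma * beta^2
= 0.46 + 0.43 * 0.54
= 0.46 + 0.2322
= 0.6922

0.6922


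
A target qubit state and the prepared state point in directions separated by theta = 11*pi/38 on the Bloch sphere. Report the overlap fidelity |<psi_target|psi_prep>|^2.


For states separated by angle theta on Bloch sphere:
F = cos^2(theta/2)
theta = 11*pi/38 = 0.9094
theta/2 = 0.4547
cos(theta/2) = 0.8984
F = 0.8071

0.8071


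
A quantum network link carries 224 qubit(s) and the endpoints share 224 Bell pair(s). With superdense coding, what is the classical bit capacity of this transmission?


Superdense coding allows 2 classical bits per shared entangled pair.
224 pair(s) -> 2 * 224 = 448 classical bits

448


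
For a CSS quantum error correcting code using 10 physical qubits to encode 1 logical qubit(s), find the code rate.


Code rate R = k/n
= 1/10
= 0.1000

0.1000


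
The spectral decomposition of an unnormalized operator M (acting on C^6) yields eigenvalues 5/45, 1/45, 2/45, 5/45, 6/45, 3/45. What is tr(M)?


tr(M) = sum of eigenvalues
= 5/45 + 1/45 + 2/45 + 5/45 + 6/45 + 3/45
= 22/45
= 0.4889

0.4889


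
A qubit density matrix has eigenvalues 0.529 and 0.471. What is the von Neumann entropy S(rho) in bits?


S = -p*log2(p) - (1-p)*log2(1-p)
p = 0.5290, 1-p = 0.4710
= -0.5290 * log2(0.5290) - 0.4710 * log2(0.4710)
= -(-0.4860) - (-0.5116)
= 0.9976

0.9976


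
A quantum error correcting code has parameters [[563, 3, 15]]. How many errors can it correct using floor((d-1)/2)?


Code parameters: [[563, 3, 15]], distance d = 15.
Number of correctable errors = floor((d-1)/2)
= floor((15 - 1)/2)
= floor(14/2)
= 7

7


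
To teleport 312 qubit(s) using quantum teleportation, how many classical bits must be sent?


Quantum teleportation requires 2 classical bits per qubit teleported.
312 qubit(s) -> 2 * 312 = 624 classical bits

624


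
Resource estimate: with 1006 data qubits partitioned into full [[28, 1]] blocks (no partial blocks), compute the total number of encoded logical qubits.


Each code block uses 28 physical qubits for 1 logical qubit(s).
Number of complete blocks = floor(1006 / 28) = 35
Logical qubits = 35 * 1
= 35

35


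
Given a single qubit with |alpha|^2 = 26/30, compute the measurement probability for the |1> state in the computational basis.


|alpha|^2 = 26/30 = 0.8667
|beta|^2 = 1 - 26/30 = 4/30 = 0.1333
P(|1>) = |beta|^2 = 0.1333

0.1333


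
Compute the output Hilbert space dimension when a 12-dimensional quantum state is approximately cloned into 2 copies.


Output space = H^(tensor 2) where dim(H) = 12
dim = 12^2
= 144

144


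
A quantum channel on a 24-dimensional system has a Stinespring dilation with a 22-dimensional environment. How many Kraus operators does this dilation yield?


Tracing out the environment in an orthonormal basis {|i>_E} gives Kraus operators K_i = <i|_E U |0>_E.
Number of Kraus operators = dim(H_env) = d_env
= 22

22


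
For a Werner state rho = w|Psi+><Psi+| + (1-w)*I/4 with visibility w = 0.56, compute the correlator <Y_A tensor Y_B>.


|Psi+> = (|01> + |10>)/sqrt(2)
For the pure Bell state, <Y_A Y_B> = +1 (Bell-state Pauli correlator).
The maximally-mixed part I/4 has tr(I/4 * P tensor P) = 0 for any traceless Pauli P.
So <Y_A Y_B>_rho = w * (+1) + (1 - w) * 0
= 0.56 * (+1)
= 0.5600

0.5600


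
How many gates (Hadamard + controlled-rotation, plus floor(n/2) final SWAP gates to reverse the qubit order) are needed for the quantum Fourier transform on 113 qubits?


Hadamard gates: 113
Controlled rotations: n*(n-1)/2 = 113*112/2 = 6328
SWAP gates: floor(n/2) = floor(113/2) = 56
Total = 113 + 6328 + 56
= 6497

6497


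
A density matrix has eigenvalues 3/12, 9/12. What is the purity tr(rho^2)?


tr(rho^2) = sum of eigenvalues squared
= (3/12)^2 + (9/12)^2
= (9 + 81) / 144
= 90/144
= 0.6250

0.6250


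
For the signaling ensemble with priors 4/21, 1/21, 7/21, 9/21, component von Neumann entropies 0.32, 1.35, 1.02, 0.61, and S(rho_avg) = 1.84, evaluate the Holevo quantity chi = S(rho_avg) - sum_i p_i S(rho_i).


chi = S(rho) - sum_i p_i * S(rho_i)
Weighted entropy = 4/21 * 0.32 + 1/21 * 1.35 + 7/21 * 1.02 + 9/21 * 0.61
= 0.7267
chi = 1.84 - 0.7267
= 1.1133

1.1133


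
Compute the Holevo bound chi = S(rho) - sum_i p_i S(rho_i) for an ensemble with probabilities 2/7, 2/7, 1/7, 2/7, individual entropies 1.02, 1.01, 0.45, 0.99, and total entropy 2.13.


chi = S(rho) - sum_i p_i * S(rho_i)
Weighted entropy = 2/7 * 1.02 + 2/7 * 1.01 + 1/7 * 0.45 + 2/7 * 0.99
= 0.9271
chi = 2.13 - 0.9271
= 1.2029

1.2029


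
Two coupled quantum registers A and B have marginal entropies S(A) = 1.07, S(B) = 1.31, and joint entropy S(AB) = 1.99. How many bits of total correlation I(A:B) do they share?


I(A:B) = S(A) + S(B) - S(AB)
= 1.07 + 1.31 - 1.99
= 0.3900

0.3900


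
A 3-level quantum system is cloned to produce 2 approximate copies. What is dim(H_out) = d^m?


Output space = H^(tensor 2) where dim(H) = 3
dim = 3^2
= 9

9


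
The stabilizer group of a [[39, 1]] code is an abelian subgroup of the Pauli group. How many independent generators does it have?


For an [[n,k]] stabilizer code:
Number of stabilizer generators = n - k
= 39 - 1
= 38

38


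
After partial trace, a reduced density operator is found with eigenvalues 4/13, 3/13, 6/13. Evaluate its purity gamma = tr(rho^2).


tr(rho^2) = sum of eigenvalues squared
= (4/13)^2 + (3/13)^2 + (6/13)^2
= (16 + 9 + 36) / 169
= 61/169
= 0.3609

0.3609


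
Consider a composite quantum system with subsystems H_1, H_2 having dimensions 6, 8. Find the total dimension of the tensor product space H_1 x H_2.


dim(H_1 x H_2) = 6 * 8
= 48

48


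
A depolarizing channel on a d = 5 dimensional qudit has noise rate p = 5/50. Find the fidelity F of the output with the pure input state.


F = (1-p) + p/d
= (1 - 0.1000) + 0.1000/5
= 0.9000 + 0.0200
= 0.9200

0.9200


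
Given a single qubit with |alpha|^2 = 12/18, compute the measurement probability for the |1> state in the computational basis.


|alpha|^2 = 12/18 = 0.6667
|beta|^2 = 1 - 12/18 = 6/18 = 0.3333
P(|1>) = |beta|^2 = 0.3333

0.3333


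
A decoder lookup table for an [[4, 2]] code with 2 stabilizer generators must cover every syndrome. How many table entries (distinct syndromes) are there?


Each stabilizer generator gives a binary (+1 or -1) measurement outcome.
With 2 independent generators:
Total syndromes = 2^2
= 4

4


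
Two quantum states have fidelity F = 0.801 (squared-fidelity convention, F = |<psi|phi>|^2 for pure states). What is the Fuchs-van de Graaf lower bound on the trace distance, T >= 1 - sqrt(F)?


Fuchs-van de Graaf (squared-fidelity convention): 1 - sqrt(F) <= T <= sqrt(1 - F).
Lower bound: T >= 1 - sqrt(F)
sqrt(F) = sqrt(0.801) = 0.8950
T >= 1 - 0.8950
T >= 0.1050

0.1050


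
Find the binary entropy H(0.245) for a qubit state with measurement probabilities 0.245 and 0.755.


S = -p*log2(p) - (1-p)*log2(1-p)
p = 0.2450, 1-p = 0.7550
= -0.2450 * log2(0.2450) - 0.7550 * log2(0.7550)
= -(-0.4971) - (-0.3061)
= 0.8033

0.8033


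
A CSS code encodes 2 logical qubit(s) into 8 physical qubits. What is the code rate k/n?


Code rate R = k/n
= 2/8
= 0.2500

0.2500


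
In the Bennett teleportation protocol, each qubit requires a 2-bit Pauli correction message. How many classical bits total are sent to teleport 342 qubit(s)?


Quantum teleportation requires 2 classical bits per qubit teleported.
342 qubit(s) -> 2 * 342 = 684 classical bits

684


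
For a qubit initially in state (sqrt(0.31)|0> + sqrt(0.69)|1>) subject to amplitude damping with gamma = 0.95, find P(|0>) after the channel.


For amplitude damping with parameter gamma on state sqrt(a)|0> + sqrt(b)|1>:
alpha^2 = 0.31, beta^2 = 0.69
P(|0>) = alpha^2 + gamma * beta^2
= 0.31 + 0.95 * 0.69
= 0.31 + 0.6555
= 0.9655

0.9655


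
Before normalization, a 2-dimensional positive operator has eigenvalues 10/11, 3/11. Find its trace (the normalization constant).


tr(M) = sum of eigenvalues
= 10/11 + 3/11
= 13/11
= 1.1818

1.1818


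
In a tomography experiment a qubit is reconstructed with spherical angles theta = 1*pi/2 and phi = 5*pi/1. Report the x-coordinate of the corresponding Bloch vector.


theta = 1.5708, phi = 15.7080
r_x = sin(theta)*cos(phi) = 1.0000 * -1.0000
r_x = -1.0000

-1.0000


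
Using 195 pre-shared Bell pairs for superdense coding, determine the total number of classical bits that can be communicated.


Superdense coding allows 2 classical bits per shared entangled pair.
195 pair(s) -> 2 * 195 = 390 classical bits

390


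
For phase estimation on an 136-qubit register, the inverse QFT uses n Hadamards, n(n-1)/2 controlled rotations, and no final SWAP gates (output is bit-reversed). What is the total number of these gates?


Hadamard gates: 136
Controlled rotations: n*(n-1)/2 = 136*135/2 = 9180
SWAP gates: 0 (omitted)
Total = 136 + 9180
= 9316

9316


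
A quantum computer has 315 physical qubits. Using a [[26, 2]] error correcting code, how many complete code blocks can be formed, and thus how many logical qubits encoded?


Each code block uses 26 physical qubits for 2 logical qubit(s).
Number of complete blocks = floor(315 / 26) = 12
Logical qubits = 12 * 2
= 24

24


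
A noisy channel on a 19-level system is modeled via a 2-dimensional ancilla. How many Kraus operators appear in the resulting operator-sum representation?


Tracing out the environment in an orthonormal basis {|i>_E} gives Kraus operators K_i = <i|_E U |0>_E.
Number of Kraus operators = dim(H_env) = d_env
= 2

2


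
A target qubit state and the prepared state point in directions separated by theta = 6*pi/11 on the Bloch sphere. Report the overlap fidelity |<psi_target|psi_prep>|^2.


For states separated by angle theta on Bloch sphere:
F = cos^2(theta/2)
theta = 6*pi/11 = 1.7136
theta/2 = 0.8568
cos(theta/2) = 0.6549
F = 0.4288

0.4288


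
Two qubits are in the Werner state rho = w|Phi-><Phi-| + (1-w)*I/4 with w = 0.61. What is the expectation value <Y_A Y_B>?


|Phi-> = (|00> - |11>)/sqrt(2)
For the pure Bell state, <Y_A Y_B> = +1 (Bell-state Pauli correlator).
The maximally-mixed part I/4 has tr(I/4 * P tensor P) = 0 for any traceless Pauli P.
So <Y_A Y_B>_rho = w * (+1) + (1 - w) * 0
= 0.61 * (+1)
= 0.6100

0.6100


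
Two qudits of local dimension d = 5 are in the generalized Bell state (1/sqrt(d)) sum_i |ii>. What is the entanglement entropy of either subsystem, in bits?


For a maximally entangled state in d x d:
S = log2(d) = log2(5)
= 2.3219

2.3219


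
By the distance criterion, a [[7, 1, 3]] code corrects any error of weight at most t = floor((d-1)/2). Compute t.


Code parameters: [[7, 1, 3]], distance d = 3.
Number of correctable errors = floor((d-1)/2)
= floor((3 - 1)/2)
= floor(2/2)
= 1

1


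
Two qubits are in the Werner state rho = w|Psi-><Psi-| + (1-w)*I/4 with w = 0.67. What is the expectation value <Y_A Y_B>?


|Psi-> = (|01> - |10>)/sqrt(2)
For the pure Bell state, <Y_A Y_B> = -1 (Bell-state Pauli correlator).
The maximally-mixed part I/4 has tr(I/4 * P tensor P) = 0 for any traceless Pauli P.
So <Y_A Y_B>_rho = w * (-1) + (1 - w) * 0
= 0.67 * (-1)
= -0.6700

-0.6700


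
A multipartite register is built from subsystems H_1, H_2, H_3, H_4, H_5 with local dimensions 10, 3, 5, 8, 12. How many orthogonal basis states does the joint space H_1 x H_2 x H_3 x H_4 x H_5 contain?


dim(H_1 x H_2 x H_3 x H_4 x H_5) = 10 * 3 * 5 * 8 * 12
= 30 * 5 * 8 * 12
= 150 * 8 * 12
= 1200 * 12
= 14400

14400


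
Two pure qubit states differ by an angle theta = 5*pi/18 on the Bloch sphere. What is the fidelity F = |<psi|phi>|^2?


For states separated by angle theta on Bloch sphere:
F = cos^2(theta/2)
theta = 5*pi/18 = 0.8727
theta/2 = 0.4363
cos(theta/2) = 0.9063
F = 0.8214

0.8214


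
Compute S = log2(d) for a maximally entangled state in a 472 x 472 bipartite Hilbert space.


For a maximally entangled state in d x d:
S = log2(d) = log2(472)
= 8.8826

8.8826


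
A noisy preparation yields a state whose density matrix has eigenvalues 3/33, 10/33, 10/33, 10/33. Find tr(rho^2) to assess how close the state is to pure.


tr(rho^2) = sum of eigenvalues squared
= (3/33)^2 + (10/33)^2 + (10/33)^2 + (10/33)^2
= (9 + 100 + 100 + 100) / 1089
= 309/1089
= 0.2837

0.2837


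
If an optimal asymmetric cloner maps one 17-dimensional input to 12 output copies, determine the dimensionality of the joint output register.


Output space = H^(tensor 12) where dim(H) = 17
dim = 17^12
= 289 (after 2 factors)
= 4913 (after 3 factors)
= 83521 (after 4 factors)
= 1419857 (after 5 factors)
= 24137569 (after 6 factors)
= 410338673 (after 7 factors)
= 6975757441 (after 8 factors)
= 118587876497 (after 9 factors)
= 2015993900449 (after 10 factors)
= 34271896307633 (after 11 factors)
= 582622237229761 (after 12 factors)
= 582622237229761

582622237229761


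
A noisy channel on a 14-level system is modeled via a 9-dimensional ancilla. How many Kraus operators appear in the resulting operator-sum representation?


Tracing out the environment in an orthonormal basis {|i>_E} gives Kraus operators K_i = <i|_E U |0>_E.
Number of Kraus operators = dim(H_env) = d_env
= 9

9


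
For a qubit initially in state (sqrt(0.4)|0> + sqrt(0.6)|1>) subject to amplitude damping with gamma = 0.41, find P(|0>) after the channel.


For amplitude damping with parameter gamma on state sqrt(a)|0> + sqrt(b)|1>:
alpha^2 = 0.4, beta^2 = 0.6
P(|0>) = alpha^2 + gamma * beta^2
= 0.4 + 0.41 * 0.6
= 0.4 + 0.2460
= 0.6460

0.6460


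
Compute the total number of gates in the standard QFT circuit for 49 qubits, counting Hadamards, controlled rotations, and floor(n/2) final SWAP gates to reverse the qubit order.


Hadamard gates: 49
Controlled rotations: n*(n-1)/2 = 49*48/2 = 1176
SWAP gates: floor(n/2) = floor(49/2) = 24
Total = 49 + 1176 + 24
= 1249

1249


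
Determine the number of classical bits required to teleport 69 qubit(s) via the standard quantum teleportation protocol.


Quantum teleportation requires 2 classical bits per qubit teleported.
69 qubit(s) -> 2 * 69 = 138 classical bits

138


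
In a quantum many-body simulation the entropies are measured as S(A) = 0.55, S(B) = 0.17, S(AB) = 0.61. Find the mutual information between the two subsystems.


I(A:B) = S(A) + S(B) - S(AB)
= 0.55 + 0.17 - 0.61
= 0.1100

0.1100


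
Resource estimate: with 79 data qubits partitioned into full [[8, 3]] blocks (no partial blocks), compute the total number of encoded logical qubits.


Each code block uses 8 physical qubits for 3 logical qubit(s).
Number of complete blocks = floor(79 / 8) = 9
Logical qubits = 9 * 3
= 27

27


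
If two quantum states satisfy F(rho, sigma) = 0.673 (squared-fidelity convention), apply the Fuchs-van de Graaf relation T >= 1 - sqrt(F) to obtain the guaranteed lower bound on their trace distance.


Fuchs-van de Graaf (squared-fidelity convention): 1 - sqrt(F) <= T <= sqrt(1 - F).
Lower bound: T >= 1 - sqrt(F)
sqrt(F) = sqrt(0.673) = 0.8204
T >= 1 - 0.8204
T >= 0.1796

0.1796


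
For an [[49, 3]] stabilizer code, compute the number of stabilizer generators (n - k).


For an [[n,k]] stabilizer code:
Number of stabilizer generators = n - k
= 49 - 3
= 46

46


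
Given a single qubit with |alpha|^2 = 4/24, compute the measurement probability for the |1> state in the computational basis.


|alpha|^2 = 4/24 = 0.1667
|beta|^2 = 1 - 4/24 = 20/24 = 0.8333
P(|1>) = |beta|^2 = 0.8333

0.8333


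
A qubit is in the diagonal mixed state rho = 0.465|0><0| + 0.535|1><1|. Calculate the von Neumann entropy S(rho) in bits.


S = -p*log2(p) - (1-p)*log2(1-p)
p = 0.4650, 1-p = 0.5350
= -0.4650 * log2(0.4650) - 0.5350 * log2(0.5350)
= -(-0.5137) - (-0.4828)
= 0.9965

0.9965


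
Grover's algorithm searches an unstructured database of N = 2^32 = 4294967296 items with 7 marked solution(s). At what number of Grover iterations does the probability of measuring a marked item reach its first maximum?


After j Grover iterations the success probability is P(j) = sin^2((2j+1)*theta), where sin(theta) = sqrt(k/N).
N = 2^32 = 4294967296, k = 7
sin(theta) = sqrt(k/N) = 4.037096117e-05
theta = arcsin(sqrt(k/N)) = 4.037096118e-05 rad
P(j) reaches its first maximum when (2j+1)*theta is as close as possible to pi/2, i.e. j = round(pi/(4*theta) - 1/2).
pi/(4*theta) - 1/2 = 19454.0322
(For comparison, the common estimate pi/4 * sqrt(N/k) = 19454.5322; the exact maximiser is used here.)
Optimal iterations = 19454

19454


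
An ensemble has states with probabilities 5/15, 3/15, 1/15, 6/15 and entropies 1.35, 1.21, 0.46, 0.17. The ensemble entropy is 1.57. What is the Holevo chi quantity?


chi = S(rho) - sum_i p_i * S(rho_i)
Weighted entropy = 5/15 * 1.35 + 3/15 * 1.21 + 1/15 * 0.46 + 6/15 * 0.17
= 0.7907
chi = 1.57 - 0.7907
= 0.7793

0.7793


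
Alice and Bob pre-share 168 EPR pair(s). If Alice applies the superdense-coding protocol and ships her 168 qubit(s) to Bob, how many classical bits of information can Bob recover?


Superdense coding allows 2 classical bits per shared entangled pair.
168 pair(s) -> 2 * 168 = 336 classical bits

336


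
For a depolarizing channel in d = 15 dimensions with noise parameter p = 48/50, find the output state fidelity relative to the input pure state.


F = (1-p) + p/d
= (1 - 0.9600) + 0.9600/15
= 0.0400 + 0.0640
= 0.1040

0.1040


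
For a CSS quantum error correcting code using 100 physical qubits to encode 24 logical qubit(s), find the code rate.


Code rate R = k/n
= 24/100
= 0.2400

0.2400


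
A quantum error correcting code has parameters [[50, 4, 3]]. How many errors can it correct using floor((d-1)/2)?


Code parameters: [[50, 4, 3]], distance d = 3.
Number of correctable errors = floor((d-1)/2)
= floor((3 - 1)/2)
= floor(2/2)
= 1

1


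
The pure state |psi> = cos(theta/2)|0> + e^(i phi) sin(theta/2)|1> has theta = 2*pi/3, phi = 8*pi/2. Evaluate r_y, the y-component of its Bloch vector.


theta = 2.0944, phi = 12.5664
r_y = sin(theta)*sin(phi) = 0.8660 * 0.0000
r_y = 0.0000

0.0000


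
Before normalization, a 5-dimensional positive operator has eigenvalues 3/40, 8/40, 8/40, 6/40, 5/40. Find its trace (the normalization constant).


tr(M) = sum of eigenvalues
= 3/40 + 8/40 + 8/40 + 6/40 + 5/40
= 30/40
= 0.7500

0.7500


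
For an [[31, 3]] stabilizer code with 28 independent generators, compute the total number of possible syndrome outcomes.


Each stabilizer generator gives a binary (+1 or -1) measurement outcome.
With 28 independent generators:
Total syndromes = 2^28
= 268435456

268435456


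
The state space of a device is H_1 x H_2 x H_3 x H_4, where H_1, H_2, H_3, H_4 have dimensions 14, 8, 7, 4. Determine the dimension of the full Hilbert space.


dim(H_1 x H_2 x H_3 x H_4) = 14 * 8 * 7 * 4
= 112 * 7 * 4
= 784 * 4
= 3136

3136


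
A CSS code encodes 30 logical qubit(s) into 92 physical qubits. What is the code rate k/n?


Code rate R = k/n
= 30/92
= 0.3261

0.3261


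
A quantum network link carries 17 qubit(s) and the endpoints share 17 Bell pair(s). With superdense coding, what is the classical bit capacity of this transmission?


Superdense coding allows 2 classical bits per shared entangled pair.
17 pair(s) -> 2 * 17 = 34 classical bits

34


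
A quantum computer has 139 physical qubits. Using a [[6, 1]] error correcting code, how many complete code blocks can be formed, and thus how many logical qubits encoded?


Each code block uses 6 physical qubits for 1 logical qubit(s).
Number of complete blocks = floor(139 / 6) = 23
Logical qubits = 23 * 1
= 23

23


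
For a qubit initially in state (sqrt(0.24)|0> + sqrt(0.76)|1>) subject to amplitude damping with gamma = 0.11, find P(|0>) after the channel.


For amplitude damping with parameter gamma on state sqrt(a)|0> + sqrt(b)|1>:
alpha^2 = 0.24, beta^2 = 0.76
P(|0>) = alpha^2 + gamma * beta^2
= 0.24 + 0.11 * 0.76
= 0.24 + 0.0836
= 0.3236

0.3236


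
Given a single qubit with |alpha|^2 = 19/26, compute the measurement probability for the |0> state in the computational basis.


|alpha|^2 = 19/26 = 0.7308
|beta|^2 = 1 - 19/26 = 7/26 = 0.2692
P(|0>) = |alpha|^2 = 0.7308

0.7308


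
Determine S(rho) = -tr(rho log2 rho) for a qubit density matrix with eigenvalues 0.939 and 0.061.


S = -p*log2(p) - (1-p)*log2(1-p)
p = 0.9390, 1-p = 0.0610
= -0.9390 * log2(0.9390) - 0.0610 * log2(0.0610)
= -(-0.0853) - (-0.2461)
= 0.3314

0.3314


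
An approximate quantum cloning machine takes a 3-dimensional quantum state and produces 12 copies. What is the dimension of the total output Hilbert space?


Output space = H^(tensor 12) where dim(H) = 3
dim = 3^12
= 9 (after 2 factors)
= 27 (after 3 factors)
= 81 (after 4 factors)
= 243 (after 5 factors)
= 729 (after 6 factors)
= 2187 (after 7 factors)
= 6561 (after 8 factors)
= 19683 (after 9 factors)
= 59049 (after 10 factors)
= 177147 (after 11 factors)
= 531441 (after 12 factors)
= 531441

531441


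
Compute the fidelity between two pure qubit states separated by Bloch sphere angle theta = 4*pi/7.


For states separated by angle theta on Bloch sphere:
F = cos^2(theta/2)
theta = 4*pi/7 = 1.7952
theta/2 = 0.8976
cos(theta/2) = 0.6235
F = 0.3887

0.3887


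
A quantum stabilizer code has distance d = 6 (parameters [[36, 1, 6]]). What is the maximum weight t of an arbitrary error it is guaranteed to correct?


Code parameters: [[36, 1, 6]], distance d = 6.
Number of correctable errors = floor((d-1)/2)
= floor((6 - 1)/2)
= floor(5/2)
= 2

2


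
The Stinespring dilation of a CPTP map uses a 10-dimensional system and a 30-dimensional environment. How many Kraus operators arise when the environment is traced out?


Tracing out the environment in an orthonormal basis {|i>_E} gives Kraus operators K_i = <i|_E U |0>_E.
Number of Kraus operators = dim(H_env) = d_env
= 30

30


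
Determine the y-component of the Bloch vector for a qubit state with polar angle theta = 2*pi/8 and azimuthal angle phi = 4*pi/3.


theta = 0.7854, phi = 4.1888
r_y = sin(theta)*sin(phi) = 0.7071 * -0.8660
r_y = -0.6124

-0.6124


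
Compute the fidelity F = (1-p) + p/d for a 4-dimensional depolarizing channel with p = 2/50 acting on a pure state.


F = (1-p) + p/d
= (1 - 0.0400) + 0.0400/4
= 0.9600 + 0.0100
= 0.9700

0.9700


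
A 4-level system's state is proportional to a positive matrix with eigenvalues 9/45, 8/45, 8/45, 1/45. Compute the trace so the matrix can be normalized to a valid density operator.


tr(M) = sum of eigenvalues
= 9/45 + 8/45 + 8/45 + 1/45
= 26/45
= 0.5778

0.5778


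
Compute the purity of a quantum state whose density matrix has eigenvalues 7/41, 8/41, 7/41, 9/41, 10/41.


tr(rho^2) = sum of eigenvalues squared
= (7/41)^2 + (8/41)^2 + (7/41)^2 + (9/41)^2 + (10/41)^2
= (49 + 64 + 49 + 81 + 100) / 1681
= 343/1681
= 0.2040

0.2040


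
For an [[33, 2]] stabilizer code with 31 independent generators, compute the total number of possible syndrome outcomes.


Each stabilizer generator gives a binary (+1 or -1) measurement outcome.
With 31 independent generators:
Total syndromes = 2^31
= 2147483648

2147483648


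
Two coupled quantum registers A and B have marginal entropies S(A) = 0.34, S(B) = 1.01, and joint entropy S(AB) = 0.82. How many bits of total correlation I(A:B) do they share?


I(A:B) = S(A) + S(B) - S(AB)
= 0.34 + 1.01 - 0.82
= 0.5300

0.5300


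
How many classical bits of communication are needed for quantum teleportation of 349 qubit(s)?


Quantum teleportation requires 2 classical bits per qubit teleported.
349 qubit(s) -> 2 * 349 = 698 classical bits

698


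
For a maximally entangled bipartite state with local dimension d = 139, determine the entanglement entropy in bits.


For a maximally entangled state in d x d:
S = log2(d) = log2(139)
= 7.1189

7.1189


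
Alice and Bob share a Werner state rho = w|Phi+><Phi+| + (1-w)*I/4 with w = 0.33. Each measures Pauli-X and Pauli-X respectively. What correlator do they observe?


|Phi+> = (|00> + |11>)/sqrt(2)
For the pure Bell state, <X_A X_B> = +1 (Bell-state Pauli correlator).
The maximally-mixed part I/4 has tr(I/4 * P tensor P) = 0 for any traceless Pauli P.
So <X_A X_B>_rho = w * (+1) + (1 - w) * 0
= 0.33 * (+1)
= 0.3300

0.3300


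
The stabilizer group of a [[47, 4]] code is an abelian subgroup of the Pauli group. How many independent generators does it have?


For an [[n,k]] stabilizer code:
Number of stabilizer generators = n - k
= 47 - 4
= 43

43


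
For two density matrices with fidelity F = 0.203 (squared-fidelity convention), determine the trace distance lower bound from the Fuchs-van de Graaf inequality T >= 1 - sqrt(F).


Fuchs-van de Graaf (squared-fidelity convention): 1 - sqrt(F) <= T <= sqrt(1 - F).
Lower bound: T >= 1 - sqrt(F)
sqrt(F) = sqrt(0.203) = 0.4506
T >= 1 - 0.4506
T >= 0.5494

0.5494


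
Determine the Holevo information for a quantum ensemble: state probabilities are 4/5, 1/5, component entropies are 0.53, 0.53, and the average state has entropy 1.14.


chi = S(rho) - sum_i p_i * S(rho_i)
Weighted entropy = 4/5 * 0.53 + 1/5 * 0.53
= 0.5300
chi = 1.14 - 0.5300
= 0.6100

0.6100


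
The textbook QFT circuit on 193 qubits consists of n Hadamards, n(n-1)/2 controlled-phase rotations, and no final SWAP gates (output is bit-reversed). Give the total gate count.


Hadamard gates: 193
Controlled rotations: n*(n-1)/2 = 193*192/2 = 18528
SWAP gates: 0 (omitted)
Total = 193 + 18528
= 18721

18721


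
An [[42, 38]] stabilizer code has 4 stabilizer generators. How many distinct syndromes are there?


Each stabilizer generator gives a binary (+1 or -1) measurement outcome.
With 4 independent generators:
Total syndromes = 2^4
= 16

16


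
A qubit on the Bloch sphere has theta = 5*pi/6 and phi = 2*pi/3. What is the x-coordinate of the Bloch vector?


theta = 2.6180, phi = 2.0944
r_x = sin(theta)*cos(phi) = 0.5000 * -0.5000
r_x = -0.2500

-0.2500


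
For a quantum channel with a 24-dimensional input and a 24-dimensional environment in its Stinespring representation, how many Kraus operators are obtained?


Tracing out the environment in an orthonormal basis {|i>_E} gives Kraus operators K_i = <i|_E U |0>_E.
Number of Kraus operators = dim(H_env) = d_env
= 24

24


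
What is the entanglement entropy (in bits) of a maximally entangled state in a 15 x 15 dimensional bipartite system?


For a maximally entangled state in d x d:
S = log2(d) = log2(15)
= 3.9069

3.9069


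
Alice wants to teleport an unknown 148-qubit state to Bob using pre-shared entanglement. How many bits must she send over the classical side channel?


Quantum teleportation requires 2 classical bits per qubit teleported.
148 qubit(s) -> 2 * 148 = 296 classical bits

296


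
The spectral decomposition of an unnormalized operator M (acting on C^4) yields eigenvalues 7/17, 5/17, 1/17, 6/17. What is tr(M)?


tr(M) = sum of eigenvalues
= 7/17 + 5/17 + 1/17 + 6/17
= 19/17
= 1.1176

1.1176


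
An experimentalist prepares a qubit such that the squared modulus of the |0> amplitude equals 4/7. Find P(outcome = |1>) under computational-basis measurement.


|alpha|^2 = 4/7 = 0.5714
|beta|^2 = 1 - 4/7 = 3/7 = 0.4286
P(|1>) = |beta|^2 = 0.4286

0.4286


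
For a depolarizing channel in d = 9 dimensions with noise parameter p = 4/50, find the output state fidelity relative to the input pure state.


F = (1-p) + p/d
= (1 - 0.0800) + 0.0800/9
= 0.9200 + 0.0089
= 0.9289

0.9289


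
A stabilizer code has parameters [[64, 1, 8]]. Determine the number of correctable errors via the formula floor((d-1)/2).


Code parameters: [[64, 1, 8]], distance d = 8.
Number of correctable errors = floor((d-1)/2)
= floor((8 - 1)/2)
= floor(7/2)
= 3

3


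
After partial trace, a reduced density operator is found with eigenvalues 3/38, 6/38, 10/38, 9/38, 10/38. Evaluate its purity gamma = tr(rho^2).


tr(rho^2) = sum of eigenvalues squared
= (3/38)^2 + (6/38)^2 + (10/38)^2 + (9/38)^2 + (10/38)^2
= (9 + 36 + 100 + 81 + 100) / 1444
= 326/1444
= 0.2258

0.2258


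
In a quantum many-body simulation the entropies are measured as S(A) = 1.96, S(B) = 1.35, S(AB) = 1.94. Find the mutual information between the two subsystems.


I(A:B) = S(A) + S(B) - S(AB)
= 1.96 + 1.35 - 1.94
= 1.3700

1.3700


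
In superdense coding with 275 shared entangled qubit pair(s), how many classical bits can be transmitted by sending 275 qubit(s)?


Superdense coding allows 2 classical bits per shared entangled pair.
275 pair(s) -> 2 * 275 = 550 classical bits

550


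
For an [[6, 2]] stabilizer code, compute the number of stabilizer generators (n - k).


For an [[n,k]] stabilizer code:
Number of stabilizer generators = n - k
= 6 - 2
= 4

4


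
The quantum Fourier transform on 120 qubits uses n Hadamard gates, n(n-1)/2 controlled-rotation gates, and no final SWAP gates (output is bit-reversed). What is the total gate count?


Hadamard gates: 120
Controlled rotations: n*(n-1)/2 = 120*119/2 = 7140
SWAP gates: 0 (omitted)
Total = 120 + 7140
= 7260

7260


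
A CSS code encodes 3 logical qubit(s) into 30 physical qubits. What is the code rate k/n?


Code rate R = k/n
= 3/30
= 0.1000

0.1000


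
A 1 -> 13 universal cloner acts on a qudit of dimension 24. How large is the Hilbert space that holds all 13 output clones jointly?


Output space = H^(tensor 13) where dim(H) = 24
dim = 24^13
= 576 (after 2 factors)
= 13824 (after 3 factors)
= 331776 (after 4 factors)
= 7962624 (after 5 factors)
= 191102976 (after 6 factors)
= 4586471424 (after 7 factors)
= 110075314176 (after 8 factors)
= 2641807540224 (after 9 factors)
= 63403380965376 (after 10 factors)
= 1521681143169024 (after 11 factors)
= 36520347436056576 (after 12 factors)
= 876488338465357824 (after 13 factors)
= 876488338465357824

876488338465357824


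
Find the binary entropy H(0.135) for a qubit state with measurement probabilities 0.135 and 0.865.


S = -p*log2(p) - (1-p)*log2(1-p)
p = 0.1350, 1-p = 0.8650
= -0.1350 * log2(0.1350) - 0.8650 * log2(0.8650)
= -(-0.3900) - (-0.1810)
= 0.5710

0.5710


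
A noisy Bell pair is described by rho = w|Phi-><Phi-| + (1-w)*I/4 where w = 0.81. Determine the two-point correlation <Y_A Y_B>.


|Phi-> = (|00> - |11>)/sqrt(2)
For the pure Bell state, <Y_A Y_B> = +1 (Bell-state Pauli correlator).
The maximally-mixed part I/4 has tr(I/4 * P tensor P) = 0 for any traceless Pauli P.
So <Y_A Y_B>_rho = w * (+1) + (1 - w) * 0
= 0.81 * (+1)
= 0.8100

0.8100


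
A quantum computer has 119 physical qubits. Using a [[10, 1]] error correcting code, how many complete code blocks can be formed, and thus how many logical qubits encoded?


Each code block uses 10 physical qubits for 1 logical qubit(s).
Number of complete blocks = floor(119 / 10) = 11
Logical qubits = 11 * 1
= 11

11


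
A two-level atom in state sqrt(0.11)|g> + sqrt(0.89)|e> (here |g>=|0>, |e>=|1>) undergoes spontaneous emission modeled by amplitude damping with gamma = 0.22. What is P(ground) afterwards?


For amplitude damping with parameter gamma on state sqrt(a)|0> + sqrt(b)|1>:
alpha^2 = 0.11, beta^2 = 0.89
P(|0>) = alpha^2 + gamma * beta^2
= 0.11 + 0.22 * 0.89
= 0.11 + 0.1958
= 0.3058

0.3058


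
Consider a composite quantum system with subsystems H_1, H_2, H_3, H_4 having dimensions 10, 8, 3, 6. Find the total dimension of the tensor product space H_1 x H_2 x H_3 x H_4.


dim(H_1 x H_2 x H_3 x H_4) = 10 * 8 * 3 * 6
= 80 * 3 * 6
= 240 * 6
= 1440

1440


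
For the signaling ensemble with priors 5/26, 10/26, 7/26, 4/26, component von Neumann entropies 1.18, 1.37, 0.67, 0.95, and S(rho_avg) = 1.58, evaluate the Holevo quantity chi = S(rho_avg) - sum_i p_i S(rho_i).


chi = S(rho) - sum_i p_i * S(rho_i)
Weighted entropy = 5/26 * 1.18 + 10/26 * 1.37 + 7/26 * 0.67 + 4/26 * 0.95
= 1.0804
chi = 1.58 - 1.0804
= 0.4996

0.4996


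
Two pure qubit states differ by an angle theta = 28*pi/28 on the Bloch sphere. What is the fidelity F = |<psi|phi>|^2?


For states separated by angle theta on Bloch sphere:
F = cos^2(theta/2)
theta = 28*pi/28 = 3.1416
theta/2 = 1.5708
cos(theta/2) = 0.0000
F = 0.0000

0.0000


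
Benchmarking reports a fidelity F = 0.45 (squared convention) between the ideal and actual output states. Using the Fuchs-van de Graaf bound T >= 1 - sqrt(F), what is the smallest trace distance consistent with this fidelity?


Fuchs-van de Graaf (squared-fidelity convention): 1 - sqrt(F) <= T <= sqrt(1 - F).
Lower bound: T >= 1 - sqrt(F)
sqrt(F) = sqrt(0.45) = 0.6708
T >= 1 - 0.6708
T >= 0.3292

0.3292


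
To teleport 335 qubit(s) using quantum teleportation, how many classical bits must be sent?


Quantum teleportation requires 2 classical bits per qubit teleported.
335 qubit(s) -> 2 * 335 = 670 classical bits

670


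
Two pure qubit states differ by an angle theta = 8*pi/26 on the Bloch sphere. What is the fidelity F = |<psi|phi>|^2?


For states separated by angle theta on Bloch sphere:
F = cos^2(theta/2)
theta = 8*pi/26 = 0.9666
theta/2 = 0.4833
cos(theta/2) = 0.8855
F = 0.7840

0.7840


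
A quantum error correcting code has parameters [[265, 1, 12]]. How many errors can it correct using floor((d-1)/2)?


Code parameters: [[265, 1, 12]], distance d = 12.
Number of correctable errors = floor((d-1)/2)
= floor((12 - 1)/2)
= floor(11/2)
= 5

5


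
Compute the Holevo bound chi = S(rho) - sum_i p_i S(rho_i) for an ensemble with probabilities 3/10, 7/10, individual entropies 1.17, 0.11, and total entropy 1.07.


chi = S(rho) - sum_i p_i * S(rho_i)
Weighted entropy = 3/10 * 1.17 + 7/10 * 0.11
= 0.4280
chi = 1.07 - 0.4280
= 0.6420

0.6420
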